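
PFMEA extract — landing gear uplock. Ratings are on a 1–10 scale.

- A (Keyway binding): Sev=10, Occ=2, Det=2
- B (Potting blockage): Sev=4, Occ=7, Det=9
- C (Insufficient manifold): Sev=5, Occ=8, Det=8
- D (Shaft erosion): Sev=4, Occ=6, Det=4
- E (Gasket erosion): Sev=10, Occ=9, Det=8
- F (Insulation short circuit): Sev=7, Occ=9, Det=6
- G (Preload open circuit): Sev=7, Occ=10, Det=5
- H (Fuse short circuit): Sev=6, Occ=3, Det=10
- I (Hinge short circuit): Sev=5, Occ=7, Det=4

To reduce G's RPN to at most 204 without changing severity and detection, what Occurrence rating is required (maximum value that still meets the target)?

5

G: S=7, O=10, D=5 → current RPN = 350.
Fixed product = 35. Need 35 × O ≤ 204, so O ≤ 204/35 = 5.83.
Maximum integer Occurrence rating = 5 (gives RPN 175; O=6 would give 210 > 204).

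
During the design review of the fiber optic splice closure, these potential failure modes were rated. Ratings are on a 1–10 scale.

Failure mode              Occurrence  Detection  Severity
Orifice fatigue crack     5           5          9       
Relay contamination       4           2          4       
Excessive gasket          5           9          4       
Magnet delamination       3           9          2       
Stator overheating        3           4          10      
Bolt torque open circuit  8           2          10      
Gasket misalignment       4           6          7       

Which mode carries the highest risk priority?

Orifice fatigue crack

RPN = Severity × Occurrence × Detection:
  Orifice fatigue crack: 9 × 5 × 5 = 225
  Relay contamination: 4 × 4 × 2 = 32
  Excessive gasket: 4 × 5 × 9 = 180
  Magnet delamination: 2 × 3 × 9 = 54
  Stator overheating: 10 × 3 × 4 = 120
  Bolt torque open circuit: 10 × 8 × 2 = 160
  Gasket misalignment: 7 × 4 × 6 = 168
Highest RPN is 225 → Orifice fatigue crack.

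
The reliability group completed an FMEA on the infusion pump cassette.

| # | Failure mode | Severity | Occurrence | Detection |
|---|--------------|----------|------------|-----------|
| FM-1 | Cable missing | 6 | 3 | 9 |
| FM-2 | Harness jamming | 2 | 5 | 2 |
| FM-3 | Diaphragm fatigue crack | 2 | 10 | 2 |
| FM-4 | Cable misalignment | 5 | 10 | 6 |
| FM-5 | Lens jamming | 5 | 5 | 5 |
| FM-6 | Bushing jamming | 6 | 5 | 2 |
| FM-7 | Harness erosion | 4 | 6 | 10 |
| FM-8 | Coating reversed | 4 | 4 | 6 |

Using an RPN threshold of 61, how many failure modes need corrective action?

5

RPN = Severity × Occurrence × Detection:
  FM-1: 6 × 3 × 9 = 162
  FM-2: 2 × 5 × 2 = 20
  FM-3: 2 × 10 × 2 = 40
  FM-4: 5 × 10 × 6 = 300
  FM-5: 5 × 5 × 5 = 125
  FM-6: 6 × 5 × 2 = 60
  FM-7: 4 × 6 × 10 = 240
  FM-8: 4 × 4 × 6 = 96
Modes with RPN ≥ 61: FM-1 (162), FM-4 (300), FM-5 (125), FM-7 (240), FM-8 (96) → 5.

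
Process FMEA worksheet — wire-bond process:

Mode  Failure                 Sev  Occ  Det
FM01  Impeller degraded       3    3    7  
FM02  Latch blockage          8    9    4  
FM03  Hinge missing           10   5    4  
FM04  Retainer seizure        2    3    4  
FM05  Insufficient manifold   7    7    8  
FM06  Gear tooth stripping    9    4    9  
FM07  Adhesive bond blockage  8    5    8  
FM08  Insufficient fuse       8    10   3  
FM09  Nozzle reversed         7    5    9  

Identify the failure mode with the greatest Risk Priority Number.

RPN = Severity × Occurrence × Detection:
  FM01: 3 × 3 × 7 = 63
  FM02: 8 × 9 × 4 = 288
  FM03: 10 × 5 × 4 = 200
  FM04: 2 × 3 × 4 = 24
  FM05: 7 × 7 × 8 = 392
  FM06: 9 × 4 × 9 = 324
  FM07: 8 × 5 × 8 = 320
  FM08: 8 × 10 × 3 = 240
  FM09: 7 × 5 × 9 = 315
Highest RPN is 392 → FM05.

FM05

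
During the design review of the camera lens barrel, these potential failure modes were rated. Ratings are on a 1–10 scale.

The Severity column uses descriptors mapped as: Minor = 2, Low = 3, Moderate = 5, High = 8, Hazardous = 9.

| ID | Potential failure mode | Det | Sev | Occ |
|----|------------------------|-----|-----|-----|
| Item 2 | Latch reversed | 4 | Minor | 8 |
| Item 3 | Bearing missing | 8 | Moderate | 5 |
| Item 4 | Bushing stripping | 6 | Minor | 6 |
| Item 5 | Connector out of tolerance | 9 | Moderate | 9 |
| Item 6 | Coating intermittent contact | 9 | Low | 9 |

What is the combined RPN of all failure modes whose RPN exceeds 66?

920

RPN = Severity × Occurrence × Detection:
  Item 2: 2 × 8 × 4 = 64
  Item 3: 5 × 5 × 8 = 200
  Item 4: 2 × 6 × 6 = 72
  Item 5: 5 × 9 × 9 = 405
  Item 6: 3 × 9 × 9 = 243
RPN > 66: Item 3 (200), Item 4 (72), Item 5 (405), Item 6 (243).
Sum: 200 + 72 + 405 + 243 = 920.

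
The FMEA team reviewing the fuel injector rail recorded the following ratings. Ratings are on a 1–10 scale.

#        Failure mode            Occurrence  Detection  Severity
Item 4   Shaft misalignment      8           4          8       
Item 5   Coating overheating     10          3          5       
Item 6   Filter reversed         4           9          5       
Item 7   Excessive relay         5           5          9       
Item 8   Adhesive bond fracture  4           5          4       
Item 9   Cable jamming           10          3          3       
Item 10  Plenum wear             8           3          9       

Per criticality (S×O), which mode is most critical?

Item 10

Criticality = Severity × Occurrence:
  Item 4: 8 × 8 = 64
  Item 5: 5 × 10 = 50
  Item 6: 5 × 4 = 20
  Item 7: 9 × 5 = 45
  Item 8: 4 × 4 = 16
  Item 9: 3 × 10 = 30
  Item 10: 9 × 8 = 72
Highest criticality is 72 → Item 10.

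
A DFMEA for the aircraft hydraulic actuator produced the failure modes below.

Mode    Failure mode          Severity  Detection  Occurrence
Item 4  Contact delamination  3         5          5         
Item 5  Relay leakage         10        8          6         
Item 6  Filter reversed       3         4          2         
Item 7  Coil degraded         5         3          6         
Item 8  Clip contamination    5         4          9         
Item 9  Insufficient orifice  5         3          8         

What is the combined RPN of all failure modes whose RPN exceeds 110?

RPN = Severity × Occurrence × Detection:
  Item 4: 3 × 5 × 5 = 75
  Item 5: 10 × 6 × 8 = 480
  Item 6: 3 × 2 × 4 = 24
  Item 7: 5 × 6 × 3 = 90
  Item 8: 5 × 9 × 4 = 180
  Item 9: 5 × 8 × 3 = 120
RPN > 110: Item 5 (480), Item 8 (180), Item 9 (120).
Sum: 480 + 180 + 120 = 780.

780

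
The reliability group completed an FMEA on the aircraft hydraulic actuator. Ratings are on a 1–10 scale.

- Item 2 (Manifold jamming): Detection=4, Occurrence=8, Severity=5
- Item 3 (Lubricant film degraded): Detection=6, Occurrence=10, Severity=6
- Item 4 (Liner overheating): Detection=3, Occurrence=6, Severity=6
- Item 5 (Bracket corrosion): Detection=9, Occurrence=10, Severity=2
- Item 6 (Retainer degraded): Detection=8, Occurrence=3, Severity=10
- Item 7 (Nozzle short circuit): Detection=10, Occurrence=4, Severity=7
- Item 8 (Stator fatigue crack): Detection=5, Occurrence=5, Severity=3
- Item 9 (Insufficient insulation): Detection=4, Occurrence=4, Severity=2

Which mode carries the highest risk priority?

RPN = Severity × Occurrence × Detection:
  Item 2: 5 × 8 × 4 = 160
  Item 3: 6 × 10 × 6 = 360
  Item 4: 6 × 6 × 3 = 108
  Item 5: 2 × 10 × 9 = 180
  Item 6: 10 × 3 × 8 = 240
  Item 7: 7 × 4 × 10 = 280
  Item 8: 3 × 5 × 5 = 75
  Item 9: 2 × 4 × 4 = 32
Highest RPN is 360 → Item 3.

Item 3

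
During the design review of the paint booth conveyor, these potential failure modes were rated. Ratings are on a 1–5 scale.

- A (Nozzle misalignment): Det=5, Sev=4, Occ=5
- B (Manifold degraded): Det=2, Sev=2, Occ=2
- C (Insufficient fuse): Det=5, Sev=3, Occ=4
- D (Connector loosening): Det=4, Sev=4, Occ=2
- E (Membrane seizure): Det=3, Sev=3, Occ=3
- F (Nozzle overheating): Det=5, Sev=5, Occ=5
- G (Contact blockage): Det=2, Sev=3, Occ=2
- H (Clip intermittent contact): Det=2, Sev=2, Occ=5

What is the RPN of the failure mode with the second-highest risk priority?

100

RPN = Severity × Occurrence × Detection:
  A: 4 × 5 × 5 = 100
  B: 2 × 2 × 2 = 8
  C: 3 × 4 × 5 = 60
  D: 4 × 2 × 4 = 32
  E: 3 × 3 × 3 = 27
  F: 5 × 5 × 5 = 125
  G: 3 × 2 × 2 = 12
  H: 2 × 5 × 2 = 20
Sorted descending: 125, 100, 60, 32, 27, 20, 12, 8.
The second-highest RPN is 100 (A).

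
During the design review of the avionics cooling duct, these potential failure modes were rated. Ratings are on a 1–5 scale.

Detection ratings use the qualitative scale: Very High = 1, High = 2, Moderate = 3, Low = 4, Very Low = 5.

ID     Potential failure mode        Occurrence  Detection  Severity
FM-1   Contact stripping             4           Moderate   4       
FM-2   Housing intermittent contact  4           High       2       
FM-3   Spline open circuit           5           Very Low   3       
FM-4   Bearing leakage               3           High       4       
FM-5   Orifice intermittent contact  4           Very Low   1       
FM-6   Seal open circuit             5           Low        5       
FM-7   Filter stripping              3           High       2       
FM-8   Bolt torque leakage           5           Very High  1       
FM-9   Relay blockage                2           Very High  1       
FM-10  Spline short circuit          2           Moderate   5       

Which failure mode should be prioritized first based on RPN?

RPN = Severity × Occurrence × Detection:
  FM-1: 4 × 4 × 3 = 48
  FM-2: 2 × 4 × 2 = 16
  FM-3: 3 × 5 × 5 = 75
  FM-4: 4 × 3 × 2 = 24
  FM-5: 1 × 4 × 5 = 20
  FM-6: 5 × 5 × 4 = 100
  FM-7: 2 × 3 × 2 = 12
  FM-8: 1 × 5 × 1 = 5
  FM-9: 1 × 2 × 1 = 2
  FM-10: 5 × 2 × 3 = 30
Highest RPN is 100 → FM-6.

FM-6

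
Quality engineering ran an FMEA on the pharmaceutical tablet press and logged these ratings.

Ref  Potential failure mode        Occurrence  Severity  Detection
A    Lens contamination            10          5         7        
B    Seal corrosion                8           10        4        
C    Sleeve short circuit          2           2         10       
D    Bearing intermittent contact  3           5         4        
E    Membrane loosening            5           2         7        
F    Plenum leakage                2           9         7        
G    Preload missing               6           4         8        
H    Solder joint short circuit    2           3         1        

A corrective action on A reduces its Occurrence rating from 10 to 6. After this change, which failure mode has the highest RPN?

RPN = Severity × Occurrence × Detection:
  A: 5 × 10 × 7 = 350
  B: 10 × 8 × 4 = 320
  C: 2 × 2 × 10 = 40
  D: 5 × 3 × 4 = 60
  E: 2 × 5 × 7 = 70
  F: 9 × 2 × 7 = 126
  G: 4 × 6 × 8 = 192
  H: 3 × 2 × 1 = 6
After action: A → 5 × 6 × 7 = 210.
Revised RPNs: B=320, A=210, G=192, F=126, E=70, D=60, C=40, H=6.
Highest is now B (320).

B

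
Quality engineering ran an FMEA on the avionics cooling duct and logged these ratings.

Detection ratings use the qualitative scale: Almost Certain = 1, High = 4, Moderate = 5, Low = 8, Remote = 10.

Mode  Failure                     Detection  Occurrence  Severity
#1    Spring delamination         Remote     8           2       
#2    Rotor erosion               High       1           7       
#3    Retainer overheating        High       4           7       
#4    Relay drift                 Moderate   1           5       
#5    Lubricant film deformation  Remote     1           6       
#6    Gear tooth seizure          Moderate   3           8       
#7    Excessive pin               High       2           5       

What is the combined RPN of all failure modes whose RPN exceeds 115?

RPN = Severity × Occurrence × Detection:
  #1: 2 × 8 × 10 = 160
  #2: 7 × 1 × 4 = 28
  #3: 7 × 4 × 4 = 112
  #4: 5 × 1 × 5 = 25
  #5: 6 × 1 × 10 = 60
  #6: 8 × 3 × 5 = 120
  #7: 5 × 2 × 4 = 40
RPN > 115: #1 (160), #6 (120).
Sum: 160 + 120 = 280.

280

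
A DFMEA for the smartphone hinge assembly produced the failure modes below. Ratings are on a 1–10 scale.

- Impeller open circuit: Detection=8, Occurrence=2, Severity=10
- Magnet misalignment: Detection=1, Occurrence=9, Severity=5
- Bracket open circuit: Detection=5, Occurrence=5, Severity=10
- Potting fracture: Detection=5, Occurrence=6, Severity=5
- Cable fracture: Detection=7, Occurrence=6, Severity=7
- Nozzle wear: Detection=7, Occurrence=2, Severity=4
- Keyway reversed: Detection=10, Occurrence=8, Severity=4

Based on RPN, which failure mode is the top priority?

Keyway reversed

RPN = Severity × Occurrence × Detection:
  Impeller open circuit: 10 × 2 × 8 = 160
  Magnet misalignment: 5 × 9 × 1 = 45
  Bracket open circuit: 10 × 5 × 5 = 250
  Potting fracture: 5 × 6 × 5 = 150
  Cable fracture: 7 × 6 × 7 = 294
  Nozzle wear: 4 × 2 × 7 = 56
  Keyway reversed: 4 × 8 × 10 = 320
Highest RPN is 320 → Keyway reversed.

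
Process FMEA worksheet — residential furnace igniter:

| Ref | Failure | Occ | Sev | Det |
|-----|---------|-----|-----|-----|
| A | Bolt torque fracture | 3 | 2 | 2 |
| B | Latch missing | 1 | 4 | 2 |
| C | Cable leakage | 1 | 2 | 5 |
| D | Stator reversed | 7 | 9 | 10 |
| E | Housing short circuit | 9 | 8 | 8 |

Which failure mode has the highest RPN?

D

RPN = Severity × Occurrence × Detection:
  A: 2 × 3 × 2 = 12
  B: 4 × 1 × 2 = 8
  C: 2 × 1 × 5 = 10
  D: 9 × 7 × 10 = 630
  E: 8 × 9 × 8 = 576
Highest RPN is 630 → D.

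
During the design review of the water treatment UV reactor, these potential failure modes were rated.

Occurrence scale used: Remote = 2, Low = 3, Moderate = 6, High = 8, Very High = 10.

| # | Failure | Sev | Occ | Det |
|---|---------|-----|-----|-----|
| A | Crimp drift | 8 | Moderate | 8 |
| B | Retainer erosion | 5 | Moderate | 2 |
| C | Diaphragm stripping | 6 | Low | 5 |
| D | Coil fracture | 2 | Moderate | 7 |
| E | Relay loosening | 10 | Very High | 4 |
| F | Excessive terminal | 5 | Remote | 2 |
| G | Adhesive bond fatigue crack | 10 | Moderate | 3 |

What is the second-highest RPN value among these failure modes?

RPN = Severity × Occurrence × Detection:
  A: 8 × 6 × 8 = 384
  B: 5 × 6 × 2 = 60
  C: 6 × 3 × 5 = 90
  D: 2 × 6 × 7 = 84
  E: 10 × 10 × 4 = 400
  F: 5 × 2 × 2 = 20
  G: 10 × 6 × 3 = 180
Sorted descending: 400, 384, 180, 90, 84, 60, 20.
The second-highest RPN is 384 (A).

384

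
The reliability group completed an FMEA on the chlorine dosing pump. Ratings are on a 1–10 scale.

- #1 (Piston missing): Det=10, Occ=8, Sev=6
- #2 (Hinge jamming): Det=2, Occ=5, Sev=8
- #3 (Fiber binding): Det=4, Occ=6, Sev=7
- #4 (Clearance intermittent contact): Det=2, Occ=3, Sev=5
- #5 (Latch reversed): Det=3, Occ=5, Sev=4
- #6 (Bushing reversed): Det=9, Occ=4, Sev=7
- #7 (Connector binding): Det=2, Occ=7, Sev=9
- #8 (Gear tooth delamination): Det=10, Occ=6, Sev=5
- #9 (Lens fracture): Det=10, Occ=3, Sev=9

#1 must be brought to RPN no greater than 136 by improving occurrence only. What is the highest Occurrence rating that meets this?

#1: S=6, O=8, D=10 → current RPN = 480.
Fixed product = 60. Need 60 × O ≤ 136, so O ≤ 136/60 = 2.27.
Maximum integer Occurrence rating = 2 (gives RPN 120; O=3 would give 180 > 136).

2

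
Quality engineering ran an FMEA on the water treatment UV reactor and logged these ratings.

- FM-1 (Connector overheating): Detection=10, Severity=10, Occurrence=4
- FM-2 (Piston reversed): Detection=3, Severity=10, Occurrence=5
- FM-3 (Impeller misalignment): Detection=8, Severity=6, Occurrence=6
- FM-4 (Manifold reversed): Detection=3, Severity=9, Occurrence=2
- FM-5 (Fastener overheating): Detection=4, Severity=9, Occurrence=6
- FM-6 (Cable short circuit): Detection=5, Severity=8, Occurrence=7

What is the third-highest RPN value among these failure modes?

280

RPN = Severity × Occurrence × Detection:
  FM-1: 10 × 4 × 10 = 400
  FM-2: 10 × 5 × 3 = 150
  FM-3: 6 × 6 × 8 = 288
  FM-4: 9 × 2 × 3 = 54
  FM-5: 9 × 6 × 4 = 216
  FM-6: 8 × 7 × 5 = 280
Sorted descending: 400, 288, 280, 216, 150, 54.
The third-highest RPN is 280 (FM-6).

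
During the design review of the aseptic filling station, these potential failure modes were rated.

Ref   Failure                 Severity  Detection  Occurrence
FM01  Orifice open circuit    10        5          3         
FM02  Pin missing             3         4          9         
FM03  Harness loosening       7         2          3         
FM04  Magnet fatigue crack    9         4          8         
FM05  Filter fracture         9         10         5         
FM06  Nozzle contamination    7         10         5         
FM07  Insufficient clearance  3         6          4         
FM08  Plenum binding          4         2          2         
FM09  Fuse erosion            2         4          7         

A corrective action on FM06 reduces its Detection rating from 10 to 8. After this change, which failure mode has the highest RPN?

RPN = Severity × Occurrence × Detection:
  FM01: 10 × 3 × 5 = 150
  FM02: 3 × 9 × 4 = 108
  FM03: 7 × 3 × 2 = 42
  FM04: 9 × 8 × 4 = 288
  FM05: 9 × 5 × 10 = 450
  FM06: 7 × 5 × 10 = 350
  FM07: 3 × 4 × 6 = 72
  FM08: 4 × 2 × 2 = 16
  FM09: 2 × 7 × 4 = 56
After action: FM06 → 7 × 5 × 8 = 280.
Revised RPNs: FM05=450, FM04=288, FM06=280, FM01=150, FM02=108, FM07=72, FM09=56, FM03=42, FM08=16.
Highest is now FM05 (450).

FM05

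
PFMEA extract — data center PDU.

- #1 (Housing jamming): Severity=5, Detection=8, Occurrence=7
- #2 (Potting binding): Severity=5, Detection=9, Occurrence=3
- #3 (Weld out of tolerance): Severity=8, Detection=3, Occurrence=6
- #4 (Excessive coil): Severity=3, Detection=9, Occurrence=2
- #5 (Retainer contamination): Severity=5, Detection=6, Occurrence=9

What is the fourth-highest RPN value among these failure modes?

135

RPN = Severity × Occurrence × Detection:
  #1: 5 × 7 × 8 = 280
  #2: 5 × 3 × 9 = 135
  #3: 8 × 6 × 3 = 144
  #4: 3 × 2 × 9 = 54
  #5: 5 × 9 × 6 = 270
Sorted descending: 280, 270, 144, 135, 54.
The fourth-highest RPN is 135 (#2).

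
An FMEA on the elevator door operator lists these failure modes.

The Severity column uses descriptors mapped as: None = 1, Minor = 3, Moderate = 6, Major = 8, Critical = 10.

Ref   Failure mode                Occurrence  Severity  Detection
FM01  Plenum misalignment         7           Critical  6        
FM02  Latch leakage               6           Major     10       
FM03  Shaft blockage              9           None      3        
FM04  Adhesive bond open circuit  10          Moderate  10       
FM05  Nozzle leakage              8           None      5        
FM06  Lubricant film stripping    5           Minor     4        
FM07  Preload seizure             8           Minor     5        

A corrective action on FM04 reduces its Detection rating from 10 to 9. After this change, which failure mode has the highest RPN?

FM04

RPN = Severity × Occurrence × Detection:
  FM01: 10 × 7 × 6 = 420
  FM02: 8 × 6 × 10 = 480
  FM03: 1 × 9 × 3 = 27
  FM04: 6 × 10 × 10 = 600
  FM05: 1 × 8 × 5 = 40
  FM06: 3 × 5 × 4 = 60
  FM07: 3 × 8 × 5 = 120
After action: FM04 → 6 × 10 × 9 = 540.
Revised RPNs: FM04=540, FM02=480, FM01=420, FM07=120, FM06=60, FM05=40, FM03=27.
Highest is now FM04 (540).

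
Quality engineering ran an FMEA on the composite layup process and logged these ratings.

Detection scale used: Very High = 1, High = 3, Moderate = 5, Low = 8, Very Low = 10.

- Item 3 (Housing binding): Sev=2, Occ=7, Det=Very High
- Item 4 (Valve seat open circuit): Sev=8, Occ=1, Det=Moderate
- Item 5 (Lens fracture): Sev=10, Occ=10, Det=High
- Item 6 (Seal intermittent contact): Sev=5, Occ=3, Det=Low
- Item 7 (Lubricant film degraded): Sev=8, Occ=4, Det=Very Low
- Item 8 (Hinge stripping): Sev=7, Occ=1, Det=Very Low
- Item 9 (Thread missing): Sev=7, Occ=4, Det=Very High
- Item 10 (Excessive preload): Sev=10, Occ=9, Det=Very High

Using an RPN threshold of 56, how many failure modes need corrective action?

5

RPN = Severity × Occurrence × Detection:
  Item 3: 2 × 7 × 1 = 14
  Item 4: 8 × 1 × 5 = 40
  Item 5: 10 × 10 × 3 = 300
  Item 6: 5 × 3 × 8 = 120
  Item 7: 8 × 4 × 10 = 320
  Item 8: 7 × 1 × 10 = 70
  Item 9: 7 × 4 × 1 = 28
  Item 10: 10 × 9 × 1 = 90
Modes with RPN ≥ 56: Item 5 (300), Item 6 (120), Item 7 (320), Item 8 (70), Item 10 (90) → 5.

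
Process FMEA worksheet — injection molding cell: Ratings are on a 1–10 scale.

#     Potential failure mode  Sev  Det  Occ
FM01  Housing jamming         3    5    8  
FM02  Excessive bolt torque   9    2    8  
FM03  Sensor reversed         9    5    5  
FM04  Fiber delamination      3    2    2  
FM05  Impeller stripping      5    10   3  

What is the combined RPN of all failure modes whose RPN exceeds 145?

RPN = Severity × Occurrence × Detection:
  FM01: 3 × 8 × 5 = 120
  FM02: 9 × 8 × 2 = 144
  FM03: 9 × 5 × 5 = 225
  FM04: 3 × 2 × 2 = 12
  FM05: 5 × 3 × 10 = 150
RPN > 145: FM03 (225), FM05 (150).
Sum: 225 + 150 = 375.

375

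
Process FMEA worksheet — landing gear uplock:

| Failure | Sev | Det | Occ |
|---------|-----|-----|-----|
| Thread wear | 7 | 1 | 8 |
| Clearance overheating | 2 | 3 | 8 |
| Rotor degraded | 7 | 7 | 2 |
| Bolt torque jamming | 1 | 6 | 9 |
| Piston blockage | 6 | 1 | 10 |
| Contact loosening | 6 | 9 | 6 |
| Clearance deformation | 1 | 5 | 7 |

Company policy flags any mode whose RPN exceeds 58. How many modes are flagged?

3

RPN = Severity × Occurrence × Detection:
  Thread wear: 7 × 8 × 1 = 56
  Clearance overheating: 2 × 8 × 3 = 48
  Rotor degraded: 7 × 2 × 7 = 98
  Bolt torque jamming: 1 × 9 × 6 = 54
  Piston blockage: 6 × 10 × 1 = 60
  Contact loosening: 6 × 6 × 9 = 324
  Clearance deformation: 1 × 7 × 5 = 35
Modes with RPN > 58: Rotor degraded (98), Piston blockage (60), Contact loosening (324) → 3.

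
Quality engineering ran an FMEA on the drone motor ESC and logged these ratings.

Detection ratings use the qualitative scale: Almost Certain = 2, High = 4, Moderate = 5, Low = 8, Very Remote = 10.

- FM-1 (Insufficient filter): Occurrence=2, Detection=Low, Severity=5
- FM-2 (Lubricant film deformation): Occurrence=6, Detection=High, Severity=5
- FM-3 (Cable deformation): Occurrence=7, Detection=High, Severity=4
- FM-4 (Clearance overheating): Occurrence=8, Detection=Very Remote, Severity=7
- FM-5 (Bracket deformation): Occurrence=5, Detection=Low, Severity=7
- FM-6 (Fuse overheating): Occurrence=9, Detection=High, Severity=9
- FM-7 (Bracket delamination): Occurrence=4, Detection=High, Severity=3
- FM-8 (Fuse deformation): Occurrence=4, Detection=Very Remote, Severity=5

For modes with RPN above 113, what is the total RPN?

1484

RPN = Severity × Occurrence × Detection:
  FM-1: 5 × 2 × 8 = 80
  FM-2: 5 × 6 × 4 = 120
  FM-3: 4 × 7 × 4 = 112
  FM-4: 7 × 8 × 10 = 560
  FM-5: 7 × 5 × 8 = 280
  FM-6: 9 × 9 × 4 = 324
  FM-7: 3 × 4 × 4 = 48
  FM-8: 5 × 4 × 10 = 200
RPN > 113: FM-2 (120), FM-4 (560), FM-5 (280), FM-6 (324), FM-8 (200).
Sum: 120 + 560 + 280 + 324 + 200 = 1484.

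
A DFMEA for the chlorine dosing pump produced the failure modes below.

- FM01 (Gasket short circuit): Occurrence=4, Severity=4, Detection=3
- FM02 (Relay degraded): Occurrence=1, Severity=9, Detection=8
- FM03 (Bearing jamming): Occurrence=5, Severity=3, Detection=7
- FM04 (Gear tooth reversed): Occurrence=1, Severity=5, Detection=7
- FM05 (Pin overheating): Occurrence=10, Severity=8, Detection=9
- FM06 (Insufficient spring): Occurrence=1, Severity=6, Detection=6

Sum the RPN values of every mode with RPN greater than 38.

RPN = Severity × Occurrence × Detection:
  FM01: 4 × 4 × 3 = 48
  FM02: 9 × 1 × 8 = 72
  FM03: 3 × 5 × 7 = 105
  FM04: 5 × 1 × 7 = 35
  FM05: 8 × 10 × 9 = 720
  FM06: 6 × 1 × 6 = 36
RPN > 38: FM01 (48), FM02 (72), FM03 (105), FM05 (720).
Sum: 48 + 72 + 105 + 720 = 945.

945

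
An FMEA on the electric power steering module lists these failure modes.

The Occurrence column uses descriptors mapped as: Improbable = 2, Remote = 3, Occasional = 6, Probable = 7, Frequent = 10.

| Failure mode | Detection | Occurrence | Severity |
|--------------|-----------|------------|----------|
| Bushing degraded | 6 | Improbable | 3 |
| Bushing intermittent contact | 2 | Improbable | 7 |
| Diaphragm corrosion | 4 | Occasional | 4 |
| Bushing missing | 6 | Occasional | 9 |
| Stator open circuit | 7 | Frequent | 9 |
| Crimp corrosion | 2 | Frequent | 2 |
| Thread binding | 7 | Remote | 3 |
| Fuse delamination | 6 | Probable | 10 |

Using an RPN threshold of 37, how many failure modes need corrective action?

6

RPN = Severity × Occurrence × Detection:
  Bushing degraded: 3 × 2 × 6 = 36
  Bushing intermittent contact: 7 × 2 × 2 = 28
  Diaphragm corrosion: 4 × 6 × 4 = 96
  Bushing missing: 9 × 6 × 6 = 324
  Stator open circuit: 9 × 10 × 7 = 630
  Crimp corrosion: 2 × 10 × 2 = 40
  Thread binding: 3 × 3 × 7 = 63
  Fuse delamination: 10 × 7 × 6 = 420
Modes with RPN ≥ 37: Diaphragm corrosion (96), Bushing missing (324), Stator open circuit (630), Crimp corrosion (40), Thread binding (63), Fuse delamination (420) → 6.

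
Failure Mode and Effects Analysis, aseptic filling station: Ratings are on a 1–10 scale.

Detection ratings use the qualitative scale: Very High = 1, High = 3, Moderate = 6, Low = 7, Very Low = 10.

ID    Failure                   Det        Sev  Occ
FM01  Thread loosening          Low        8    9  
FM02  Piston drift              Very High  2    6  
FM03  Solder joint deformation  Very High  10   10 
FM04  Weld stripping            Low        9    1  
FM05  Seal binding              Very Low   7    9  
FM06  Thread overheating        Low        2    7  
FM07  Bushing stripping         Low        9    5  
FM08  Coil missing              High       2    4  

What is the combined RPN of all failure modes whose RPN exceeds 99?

RPN = Severity × Occurrence × Detection:
  FM01: 8 × 9 × 7 = 504
  FM02: 2 × 6 × 1 = 12
  FM03: 10 × 10 × 1 = 100
  FM04: 9 × 1 × 7 = 63
  FM05: 7 × 9 × 10 = 630
  FM06: 2 × 7 × 7 = 98
  FM07: 9 × 5 × 7 = 315
  FM08: 2 × 4 × 3 = 24
RPN > 99: FM01 (504), FM03 (100), FM05 (630), FM07 (315).
Sum: 504 + 100 + 630 + 315 = 1549.

1549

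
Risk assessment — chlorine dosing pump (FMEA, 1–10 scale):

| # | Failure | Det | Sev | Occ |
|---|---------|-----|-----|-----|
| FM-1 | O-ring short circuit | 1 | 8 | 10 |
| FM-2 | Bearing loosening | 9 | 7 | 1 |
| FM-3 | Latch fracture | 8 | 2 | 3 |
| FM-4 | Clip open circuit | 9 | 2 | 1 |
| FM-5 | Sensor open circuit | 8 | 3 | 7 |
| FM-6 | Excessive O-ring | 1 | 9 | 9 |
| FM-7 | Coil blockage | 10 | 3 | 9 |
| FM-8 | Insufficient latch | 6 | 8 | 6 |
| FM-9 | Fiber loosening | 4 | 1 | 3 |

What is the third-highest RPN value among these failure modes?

RPN = Severity × Occurrence × Detection:
  FM-1: 8 × 10 × 1 = 80
  FM-2: 7 × 1 × 9 = 63
  FM-3: 2 × 3 × 8 = 48
  FM-4: 2 × 1 × 9 = 18
  FM-5: 3 × 7 × 8 = 168
  FM-6: 9 × 9 × 1 = 81
  FM-7: 3 × 9 × 10 = 270
  FM-8: 8 × 6 × 6 = 288
  FM-9: 1 × 3 × 4 = 12
Sorted descending: 288, 270, 168, 81, 80, 63, 48, 18, 12.
The third-highest RPN is 168 (FM-5).

168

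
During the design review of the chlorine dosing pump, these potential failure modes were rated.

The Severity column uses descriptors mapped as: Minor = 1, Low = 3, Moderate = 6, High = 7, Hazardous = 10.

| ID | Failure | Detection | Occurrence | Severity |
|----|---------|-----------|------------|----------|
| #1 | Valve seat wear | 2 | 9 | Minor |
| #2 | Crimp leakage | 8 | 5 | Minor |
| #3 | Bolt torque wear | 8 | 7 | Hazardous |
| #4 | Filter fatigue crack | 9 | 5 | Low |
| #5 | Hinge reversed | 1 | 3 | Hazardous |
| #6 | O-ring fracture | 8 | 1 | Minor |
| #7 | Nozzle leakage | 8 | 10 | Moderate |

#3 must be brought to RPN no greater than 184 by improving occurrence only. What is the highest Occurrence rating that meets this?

2

#3: S=10, O=7, D=8 → current RPN = 560.
Fixed product = 80. Need 80 × O ≤ 184, so O ≤ 184/80 = 2.30.
Maximum integer Occurrence rating = 2 (gives RPN 160; O=3 would give 240 > 184).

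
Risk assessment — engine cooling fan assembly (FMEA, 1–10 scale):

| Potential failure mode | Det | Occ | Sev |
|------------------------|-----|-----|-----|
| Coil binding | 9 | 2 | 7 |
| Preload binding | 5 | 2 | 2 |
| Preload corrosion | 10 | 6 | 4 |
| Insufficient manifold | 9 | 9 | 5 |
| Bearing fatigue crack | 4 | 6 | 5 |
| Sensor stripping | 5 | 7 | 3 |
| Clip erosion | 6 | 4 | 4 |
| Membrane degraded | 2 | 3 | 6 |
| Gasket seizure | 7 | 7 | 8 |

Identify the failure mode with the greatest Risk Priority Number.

RPN = Severity × Occurrence × Detection:
  Coil binding: 7 × 2 × 9 = 126
  Preload binding: 2 × 2 × 5 = 20
  Preload corrosion: 4 × 6 × 10 = 240
  Insufficient manifold: 5 × 9 × 9 = 405
  Bearing fatigue crack: 5 × 6 × 4 = 120
  Sensor stripping: 3 × 7 × 5 = 105
  Clip erosion: 4 × 4 × 6 = 96
  Membrane degraded: 6 × 3 × 2 = 36
  Gasket seizure: 8 × 7 × 7 = 392
Highest RPN is 405 → Insufficient manifold.

Insufficient manifold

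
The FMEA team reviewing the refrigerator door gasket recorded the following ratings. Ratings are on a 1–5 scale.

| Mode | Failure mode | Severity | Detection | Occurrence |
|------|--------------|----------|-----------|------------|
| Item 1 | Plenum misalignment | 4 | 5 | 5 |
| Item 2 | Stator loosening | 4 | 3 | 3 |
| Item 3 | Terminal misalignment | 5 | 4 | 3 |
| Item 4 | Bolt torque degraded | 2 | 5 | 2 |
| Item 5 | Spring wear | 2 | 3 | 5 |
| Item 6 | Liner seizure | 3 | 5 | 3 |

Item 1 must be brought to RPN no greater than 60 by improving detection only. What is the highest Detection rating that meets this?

3

Item 1: S=4, O=5, D=5 → current RPN = 100.
Fixed product = 20. Need 20 × D ≤ 60, so D ≤ 60/20 = 3.00.
Maximum integer Detection rating = 3 (gives RPN 60; D=4 would give 80 > 60).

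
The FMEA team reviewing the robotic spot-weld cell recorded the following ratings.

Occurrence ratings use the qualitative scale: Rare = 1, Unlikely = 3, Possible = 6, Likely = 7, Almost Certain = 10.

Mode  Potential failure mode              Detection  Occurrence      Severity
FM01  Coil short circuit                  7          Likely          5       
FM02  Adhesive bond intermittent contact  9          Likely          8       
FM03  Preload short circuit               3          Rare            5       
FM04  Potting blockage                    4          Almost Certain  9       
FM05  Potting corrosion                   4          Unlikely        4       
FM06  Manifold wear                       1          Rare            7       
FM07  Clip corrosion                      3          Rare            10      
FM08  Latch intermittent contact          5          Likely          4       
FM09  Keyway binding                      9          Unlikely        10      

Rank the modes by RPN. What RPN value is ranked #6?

48

RPN = Severity × Occurrence × Detection:
  FM01: 5 × 7 × 7 = 245
  FM02: 8 × 7 × 9 = 504
  FM03: 5 × 1 × 3 = 15
  FM04: 9 × 10 × 4 = 360
  FM05: 4 × 3 × 4 = 48
  FM06: 7 × 1 × 1 = 7
  FM07: 10 × 1 × 3 = 30
  FM08: 4 × 7 × 5 = 140
  FM09: 10 × 3 × 9 = 270
Sorted descending: 504, 360, 270, 245, 140, 48, 30, 15, 7.
The sixth-highest RPN is 48 (FM05).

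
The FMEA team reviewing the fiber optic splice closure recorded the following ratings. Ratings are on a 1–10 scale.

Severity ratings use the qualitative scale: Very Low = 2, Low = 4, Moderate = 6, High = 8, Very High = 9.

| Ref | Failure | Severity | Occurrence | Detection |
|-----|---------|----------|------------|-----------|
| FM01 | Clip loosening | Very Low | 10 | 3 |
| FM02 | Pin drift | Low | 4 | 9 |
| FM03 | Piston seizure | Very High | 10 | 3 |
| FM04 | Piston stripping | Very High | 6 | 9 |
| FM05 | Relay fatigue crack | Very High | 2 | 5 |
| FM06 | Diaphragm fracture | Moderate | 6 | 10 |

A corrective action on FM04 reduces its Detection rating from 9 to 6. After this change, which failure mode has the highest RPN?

FM06

RPN = Severity × Occurrence × Detection:
  FM01: 2 × 10 × 3 = 60
  FM02: 4 × 4 × 9 = 144
  FM03: 9 × 10 × 3 = 270
  FM04: 9 × 6 × 9 = 486
  FM05: 9 × 2 × 5 = 90
  FM06: 6 × 6 × 10 = 360
After action: FM04 → 9 × 6 × 6 = 324.
Revised RPNs: FM06=360, FM04=324, FM03=270, FM02=144, FM05=90, FM01=60.
Highest is now FM06 (360).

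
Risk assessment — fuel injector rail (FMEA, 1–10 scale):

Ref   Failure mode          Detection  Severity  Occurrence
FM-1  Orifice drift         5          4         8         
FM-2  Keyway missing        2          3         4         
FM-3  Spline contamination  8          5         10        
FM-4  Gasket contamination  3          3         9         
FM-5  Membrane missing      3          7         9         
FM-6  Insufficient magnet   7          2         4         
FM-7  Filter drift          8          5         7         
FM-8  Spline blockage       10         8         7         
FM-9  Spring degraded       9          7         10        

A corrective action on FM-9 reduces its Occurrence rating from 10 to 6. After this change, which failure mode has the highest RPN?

FM-8

RPN = Severity × Occurrence × Detection:
  FM-1: 4 × 8 × 5 = 160
  FM-2: 3 × 4 × 2 = 24
  FM-3: 5 × 10 × 8 = 400
  FM-4: 3 × 9 × 3 = 81
  FM-5: 7 × 9 × 3 = 189
  FM-6: 2 × 4 × 7 = 56
  FM-7: 5 × 7 × 8 = 280
  FM-8: 8 × 7 × 10 = 560
  FM-9: 7 × 10 × 9 = 630
After action: FM-9 → 7 × 6 × 9 = 378.
Revised RPNs: FM-8=560, FM-3=400, FM-9=378, FM-7=280, FM-5=189, FM-1=160, FM-4=81, FM-6=56, FM-2=24.
Highest is now FM-8 (560).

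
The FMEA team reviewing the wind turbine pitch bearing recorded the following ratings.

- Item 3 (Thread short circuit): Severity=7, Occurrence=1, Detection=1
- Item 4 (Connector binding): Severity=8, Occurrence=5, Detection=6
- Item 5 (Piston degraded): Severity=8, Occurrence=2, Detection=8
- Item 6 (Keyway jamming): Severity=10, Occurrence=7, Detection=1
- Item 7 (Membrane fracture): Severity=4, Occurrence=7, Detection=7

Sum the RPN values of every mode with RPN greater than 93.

RPN = Severity × Occurrence × Detection:
  Item 3: 7 × 1 × 1 = 7
  Item 4: 8 × 5 × 6 = 240
  Item 5: 8 × 2 × 8 = 128
  Item 6: 10 × 7 × 1 = 70
  Item 7: 4 × 7 × 7 = 196
RPN > 93: Item 4 (240), Item 5 (128), Item 7 (196).
Sum: 240 + 128 + 196 = 564.

564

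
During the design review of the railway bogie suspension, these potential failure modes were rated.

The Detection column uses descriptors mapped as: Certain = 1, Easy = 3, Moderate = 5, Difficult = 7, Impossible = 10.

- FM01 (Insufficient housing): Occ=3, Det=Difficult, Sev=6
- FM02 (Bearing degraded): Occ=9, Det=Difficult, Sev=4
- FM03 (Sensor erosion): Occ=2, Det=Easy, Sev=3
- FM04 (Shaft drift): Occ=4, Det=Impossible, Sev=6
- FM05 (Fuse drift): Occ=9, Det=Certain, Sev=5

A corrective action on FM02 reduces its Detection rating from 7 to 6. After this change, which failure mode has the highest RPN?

FM04

RPN = Severity × Occurrence × Detection:
  FM01: 6 × 3 × 7 = 126
  FM02: 4 × 9 × 7 = 252
  FM03: 3 × 2 × 3 = 18
  FM04: 6 × 4 × 10 = 240
  FM05: 5 × 9 × 1 = 45
After action: FM02 → 4 × 9 × 6 = 216.
Revised RPNs: FM04=240, FM02=216, FM01=126, FM05=45, FM03=18.
Highest is now FM04 (240).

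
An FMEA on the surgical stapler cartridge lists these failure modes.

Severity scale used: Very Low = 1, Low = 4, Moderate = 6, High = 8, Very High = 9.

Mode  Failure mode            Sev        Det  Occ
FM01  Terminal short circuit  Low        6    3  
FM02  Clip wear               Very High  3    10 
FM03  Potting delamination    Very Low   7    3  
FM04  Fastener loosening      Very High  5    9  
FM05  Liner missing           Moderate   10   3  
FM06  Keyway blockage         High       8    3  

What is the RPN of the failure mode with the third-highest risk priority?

192

RPN = Severity × Occurrence × Detection:
  FM01: 4 × 3 × 6 = 72
  FM02: 9 × 10 × 3 = 270
  FM03: 1 × 3 × 7 = 21
  FM04: 9 × 9 × 5 = 405
  FM05: 6 × 3 × 10 = 180
  FM06: 8 × 3 × 8 = 192
Sorted descending: 405, 270, 192, 180, 72, 21.
The third-highest RPN is 192 (FM06).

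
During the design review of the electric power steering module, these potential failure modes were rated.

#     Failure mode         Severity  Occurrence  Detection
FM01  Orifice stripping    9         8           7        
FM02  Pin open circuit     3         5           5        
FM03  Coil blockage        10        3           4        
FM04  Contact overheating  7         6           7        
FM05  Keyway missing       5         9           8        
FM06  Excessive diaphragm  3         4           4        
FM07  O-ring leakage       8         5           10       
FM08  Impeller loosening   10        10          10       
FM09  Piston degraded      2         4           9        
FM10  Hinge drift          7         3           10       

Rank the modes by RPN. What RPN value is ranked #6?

RPN = Severity × Occurrence × Detection:
  FM01: 9 × 8 × 7 = 504
  FM02: 3 × 5 × 5 = 75
  FM03: 10 × 3 × 4 = 120
  FM04: 7 × 6 × 7 = 294
  FM05: 5 × 9 × 8 = 360
  FM06: 3 × 4 × 4 = 48
  FM07: 8 × 5 × 10 = 400
  FM08: 10 × 10 × 10 = 1000
  FM09: 2 × 4 × 9 = 72
  FM10: 7 × 3 × 10 = 210
Sorted descending: 1000, 504, 400, 360, 294, 210, 120, 75, 72, 48.
The sixth-highest RPN is 210 (FM10).

210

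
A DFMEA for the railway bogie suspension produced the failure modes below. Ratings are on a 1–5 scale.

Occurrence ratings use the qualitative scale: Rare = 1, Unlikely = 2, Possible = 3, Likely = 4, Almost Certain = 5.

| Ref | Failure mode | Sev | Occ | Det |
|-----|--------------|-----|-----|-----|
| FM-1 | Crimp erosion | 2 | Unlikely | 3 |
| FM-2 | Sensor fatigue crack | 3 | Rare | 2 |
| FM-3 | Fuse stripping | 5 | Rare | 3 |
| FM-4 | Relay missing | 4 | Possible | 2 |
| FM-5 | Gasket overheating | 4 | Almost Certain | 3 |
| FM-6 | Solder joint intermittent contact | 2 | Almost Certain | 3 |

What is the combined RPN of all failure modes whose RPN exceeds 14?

129

RPN = Severity × Occurrence × Detection:
  FM-1: 2 × 2 × 3 = 12
  FM-2: 3 × 1 × 2 = 6
  FM-3: 5 × 1 × 3 = 15
  FM-4: 4 × 3 × 2 = 24
  FM-5: 4 × 5 × 3 = 60
  FM-6: 2 × 5 × 3 = 30
RPN > 14: FM-3 (15), FM-4 (24), FM-5 (60), FM-6 (30).
Sum: 15 + 24 + 60 + 30 = 129.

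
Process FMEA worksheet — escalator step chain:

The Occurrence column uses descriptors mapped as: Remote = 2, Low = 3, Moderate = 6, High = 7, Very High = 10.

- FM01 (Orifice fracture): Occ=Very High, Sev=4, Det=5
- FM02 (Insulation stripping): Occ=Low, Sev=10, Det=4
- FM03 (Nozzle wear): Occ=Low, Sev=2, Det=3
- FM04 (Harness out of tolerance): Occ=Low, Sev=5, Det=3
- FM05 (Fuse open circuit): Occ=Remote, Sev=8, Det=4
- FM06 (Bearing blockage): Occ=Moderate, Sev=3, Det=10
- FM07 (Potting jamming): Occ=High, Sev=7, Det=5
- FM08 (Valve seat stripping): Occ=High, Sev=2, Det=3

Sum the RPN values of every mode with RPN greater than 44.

RPN = Severity × Occurrence × Detection:
  FM01: 4 × 10 × 5 = 200
  FM02: 10 × 3 × 4 = 120
  FM03: 2 × 3 × 3 = 18
  FM04: 5 × 3 × 3 = 45
  FM05: 8 × 2 × 4 = 64
  FM06: 3 × 6 × 10 = 180
  FM07: 7 × 7 × 5 = 245
  FM08: 2 × 7 × 3 = 42
RPN > 44: FM01 (200), FM02 (120), FM04 (45), FM05 (64), FM06 (180), FM07 (245).
Sum: 200 + 120 + 45 + 64 + 180 + 245 = 854.

854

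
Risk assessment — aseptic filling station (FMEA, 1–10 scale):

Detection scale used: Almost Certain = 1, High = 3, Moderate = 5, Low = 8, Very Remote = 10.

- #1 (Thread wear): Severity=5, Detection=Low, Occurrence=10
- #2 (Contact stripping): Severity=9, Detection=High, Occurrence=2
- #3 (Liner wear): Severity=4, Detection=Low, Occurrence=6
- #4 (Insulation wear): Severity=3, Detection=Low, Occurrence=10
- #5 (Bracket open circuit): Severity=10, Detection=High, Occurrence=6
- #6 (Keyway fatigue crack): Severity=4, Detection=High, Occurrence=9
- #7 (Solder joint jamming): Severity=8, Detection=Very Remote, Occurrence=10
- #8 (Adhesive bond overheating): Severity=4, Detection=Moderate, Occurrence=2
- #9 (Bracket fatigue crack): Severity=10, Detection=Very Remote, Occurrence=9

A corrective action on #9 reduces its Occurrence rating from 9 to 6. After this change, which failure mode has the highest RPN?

#7

RPN = Severity × Occurrence × Detection:
  #1: 5 × 10 × 8 = 400
  #2: 9 × 2 × 3 = 54
  #3: 4 × 6 × 8 = 192
  #4: 3 × 10 × 8 = 240
  #5: 10 × 6 × 3 = 180
  #6: 4 × 9 × 3 = 108
  #7: 8 × 10 × 10 = 800
  #8: 4 × 2 × 5 = 40
  #9: 10 × 9 × 10 = 900
After action: #9 → 10 × 6 × 10 = 600.
Revised RPNs: #7=800, #9=600, #1=400, #4=240, #3=192, #5=180, #6=108, #2=54, #8=40.
Highest is now #7 (800).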